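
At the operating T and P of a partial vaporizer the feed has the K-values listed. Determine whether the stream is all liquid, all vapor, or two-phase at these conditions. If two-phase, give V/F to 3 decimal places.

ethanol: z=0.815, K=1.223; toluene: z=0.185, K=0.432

ΣzᵢKᵢ = 1.077; Σzᵢ/Kᵢ = 1.095.
Both exceed 1, so a two-phase solution exists.
Rachford–Rice: g(ψ) = Σ zᵢ(Kᵢ−1)/(1+ψ(Kᵢ−1)) = 0.
Newton–Raphson from ψ = 0.5:
  ψ = 0.500: g = 0.0168, g' = -0.149 → ψ = 0.612
  ψ = 0.612: g = -0.0012, g' = -0.172 → ψ = 0.605
Converged at ψ = 0.605.

two-phase, V/F = 0.605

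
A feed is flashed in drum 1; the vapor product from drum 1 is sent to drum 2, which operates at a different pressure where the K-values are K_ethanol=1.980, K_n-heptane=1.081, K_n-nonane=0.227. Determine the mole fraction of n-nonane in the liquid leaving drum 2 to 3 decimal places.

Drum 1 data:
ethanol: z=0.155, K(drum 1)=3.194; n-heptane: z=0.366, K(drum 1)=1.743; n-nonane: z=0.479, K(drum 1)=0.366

Drum 1:
Rachford–Rice: g(ψ₁) = Σ zᵢ(Kᵢ−1)/(1+ψ₁(Kᵢ−1)) = 0.
Check two-phase: ΣzᵢKᵢ = 1.308 > 1 and Σzᵢ/Kᵢ = 1.567 > 1, so g(0) = 0.308 > 0 and g(1) = -0.567 < 0.
Newton–Raphson from ψ₁ = 0.55:
  ψ₁ = 0.550: g = -0.1191, g' = -0.709 → ψ₁ = 0.382
  ψ₁ = 0.382: g = -0.0039, g' = -0.679 → ψ₁ = 0.376
Converged at ψ₁ = 0.376.
Drum-1 compositions:
  ethanol: x = 0.085, y = 0.271
  n-heptane: x = 0.286, y = 0.499
  n-nonane: x = 0.629, y = 0.230
Drum-2 feed = drum-1 vapor: z₂ = (0.2712, 0.4986, 0.2302).
Drum 2:
Newton iteration, ψ₂⁰ = 0.5:
  ψ₂ = 0.500: g = -0.0729, g' = -0.486 → ψ₂ = 0.350
  ψ₂ = 0.350: g = -0.0068, g' = -0.406 → ψ₂ = 0.333
Converged at ψ₂ = 0.333.
  ethanol: x = 0.204, y = 0.405
  n-heptane: x = 0.485, y = 0.525
  n-nonane: x = 0.310, y = 0.070

x_n-nonane (drum 2) = 0.310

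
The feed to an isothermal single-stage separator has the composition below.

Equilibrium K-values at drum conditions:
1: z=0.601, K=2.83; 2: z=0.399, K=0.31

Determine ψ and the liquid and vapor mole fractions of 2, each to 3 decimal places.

ψ = 0.653, x_2 = 0.726, y_2 = 0.225

Binary case is linear: z₁(K₁−1)(1+ψ(K₂−1)) + z₂(K₂−1)(1+ψ(K₁−1)) = 0
⇒ ψ = [z₁(K₁−1)+z₂(K₂−1)] / [−(K₁−1)(K₂−1)] = 0.8245/1.2627 = 0.653
Compositions from xᵢ = zᵢ/(1+ψ(Kᵢ−1)), yᵢ = Kᵢxᵢ:
  1: x = 0.274, y = 0.775
  2: x = 0.726, y = 0.225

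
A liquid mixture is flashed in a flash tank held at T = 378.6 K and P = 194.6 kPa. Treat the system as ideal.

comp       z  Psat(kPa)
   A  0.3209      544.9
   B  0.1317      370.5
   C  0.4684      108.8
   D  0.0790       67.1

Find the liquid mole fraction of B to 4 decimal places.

x_B = 0.0864

Raoult's law: Kᵢ = Pᵢˢᵃᵗ/P = Pᵢˢᵃᵗ/194.6.
  K_A = 544.9/194.6 = 2.800103, K_B = 370.5/194.6 = 1.903905, K_C = 108.8/194.6 = 0.559096, K_D = 67.1/194.6 = 0.344810
Let ψ = V/F and solve Σ zᵢ(Kᵢ−1)/(1+ψ(Kᵢ−1)) = 0.
Check two-phase: ΣzᵢKᵢ = 1.4384 > 1 and Σzᵢ/Kᵢ = 1.2507 > 1, so g(0) = 0.4384 > 0 and g(1) = -0.2507 < 0.
Newton–Raphson from ψ = 0.5:
  ψ = 0.5000: g = 0.04411, g' = -0.5639 → ψ = 0.5782
  ψ = 0.5782: g = 0.00071, g' = -0.5480 → ψ = 0.5795
Converged at ψ = 0.5795.
Compositions from xᵢ = zᵢ/(1+ψ(Kᵢ−1)), yᵢ = Kᵢxᵢ:
  A: x = 0.1571, y = 0.4398
  B: x = 0.0864, y = 0.1645
  C: x = 0.6292, y = 0.3518
  D: x = 0.1274, y = 0.0439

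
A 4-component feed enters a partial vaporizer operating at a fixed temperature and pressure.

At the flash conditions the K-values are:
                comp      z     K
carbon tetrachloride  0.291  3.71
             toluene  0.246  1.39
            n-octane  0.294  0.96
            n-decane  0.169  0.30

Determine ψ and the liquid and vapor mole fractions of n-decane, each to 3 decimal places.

ψ = 0.859, x_n-decane = 0.424, y_n-decane = 0.127

Rachford–Rice: g(ψ) = Σ zᵢ(Kᵢ−1)/(1+ψ(Kᵢ−1)) = 0.
g(0) = ΣzᵢKᵢ − 1 = 0.754 and g(1) = 1 − Σzᵢ/Kᵢ = -0.125, so a root lies in (0, 1).
Newton iteration, ψ⁰ = 0.5:
  ψ = 0.500: g = 0.2212, g' = -0.608 → ψ = 0.864
  ψ = 0.864: g = -0.0035, g' = -0.743 → ψ = 0.859
Converged at ψ = 0.859.
Compositions from xᵢ = zᵢ/(1+ψ(Kᵢ−1)), yᵢ = Kᵢxᵢ:
  carbon tetrachloride: x = 0.087, y = 0.324
  toluene: x = 0.184, y = 0.256
  n-octane: x = 0.304, y = 0.292
  n-decane: x = 0.424, y = 0.127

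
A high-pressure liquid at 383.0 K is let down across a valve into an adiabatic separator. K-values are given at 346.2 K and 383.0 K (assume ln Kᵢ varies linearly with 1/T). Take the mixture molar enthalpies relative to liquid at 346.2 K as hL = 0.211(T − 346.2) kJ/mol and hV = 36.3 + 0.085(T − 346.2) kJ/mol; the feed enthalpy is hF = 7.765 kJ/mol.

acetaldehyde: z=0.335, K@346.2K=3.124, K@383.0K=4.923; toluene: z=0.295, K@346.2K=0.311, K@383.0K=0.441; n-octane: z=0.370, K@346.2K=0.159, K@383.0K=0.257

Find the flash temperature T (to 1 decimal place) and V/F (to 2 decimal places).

Adiabatic flash: solve Rachford–Rice at each trial T, then check hF = ψ·hV(T) + (1−ψ)·hL(T).
  T = 346.2 K: K = (3.124, 0.311, 0.159), RR gives ψ = 0.120, H_out = 4.340 kJ/mol
  T = 383.0 K: K = (4.923, 0.441, 0.257), RR gives ψ = 0.334, H_out = 18.350 kJ/mol
  T = 364.6 K: K = (3.967, 0.374, 0.205), RR gives ψ = 0.240, H_out = 12.023 kJ/mol
  T = 355.4 K: K = (3.531, 0.342, 0.181), RR gives ψ = 0.184, H_out = 8.424 kJ/mol
  T = 350.8 K: K = (3.324, 0.326, 0.170), RR gives ψ = 0.154, H_out = 6.456 kJ/mol
  T = 353.1 K: K = (3.427, 0.334, 0.175), RR gives ψ = 0.169, H_out = 7.456 kJ/mol
Linear interpolation between T = 353.1 (H_out = 7.456) and T = 355.4 (H_out = 8.424) on hF = 7.765 gives T ≈ 353.8 K, at which ψ = 0.17.

T = 353.8 K, V/F = 0.17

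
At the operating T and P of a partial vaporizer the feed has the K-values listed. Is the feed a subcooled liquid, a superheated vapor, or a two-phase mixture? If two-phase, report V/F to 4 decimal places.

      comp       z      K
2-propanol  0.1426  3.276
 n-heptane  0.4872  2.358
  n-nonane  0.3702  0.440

two-phase, V/F = 0.8811

ΣzᵢKᵢ = 1.7789; Σzᵢ/Kᵢ = 1.0915.
Both exceed 1, so a two-phase solution exists.
Material balance + equilibrium reduce to Σ zᵢ(Kᵢ−1)/(1+ψ(Kᵢ−1)) = 0.
Iterate (Newton) starting at ψ = 0.5:
  ψ = 0.5000: g = 0.25793, g' = -0.7043 → ψ = 0.8662
  ψ = 0.8662: g = 0.01061, g' = -0.7112 → ψ = 0.8811
Converged at ψ = 0.8811.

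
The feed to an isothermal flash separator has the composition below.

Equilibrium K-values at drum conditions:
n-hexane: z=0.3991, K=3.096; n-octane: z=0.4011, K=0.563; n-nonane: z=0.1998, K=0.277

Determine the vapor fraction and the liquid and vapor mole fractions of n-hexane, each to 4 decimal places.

Let ψ = V/F and solve Σ zᵢ(Kᵢ−1)/(1+ψ(Kᵢ−1)) = 0.
g(0) = ΣzᵢKᵢ − 1 = 0.5168 and g(1) = 1 − Σzᵢ/Kᵢ = -0.5626, so a root lies in (0, 1).
Newton iteration, ψ⁰ = 0.5:
  ψ = 0.5000: g = -0.04208, g' = -0.7996 → ψ = 0.4474
  ψ = 0.4474: g = 0.00031, g' = -0.8135 → ψ = 0.4478
Converged at ψ = 0.4478.
Compositions from xᵢ = zᵢ/(1+ψ(Kᵢ−1)), yᵢ = Kᵢxᵢ:
  n-hexane: x = 0.2059, y = 0.6374
  n-octane: x = 0.4987, y = 0.2808
  n-nonane: x = 0.2954, y = 0.0818

ψ = 0.4478, x_n-hexane = 0.2059, y_n-hexane = 0.6374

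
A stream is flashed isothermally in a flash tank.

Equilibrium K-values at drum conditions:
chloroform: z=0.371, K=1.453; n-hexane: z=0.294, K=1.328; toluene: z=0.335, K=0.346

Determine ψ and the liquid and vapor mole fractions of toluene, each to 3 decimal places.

Material balance + equilibrium reduce to Σ zᵢ(Kᵢ−1)/(1+ψ(Kᵢ−1)) = 0.
Feasibility: ΣzᵢKᵢ = 1.045, Σzᵢ/Kᵢ = 1.445 — both > 1, two phases present.
Newton iteration, ψ⁰ = 0.5:
  ψ = 0.500: g = -0.1057, g' = -0.390 → ψ = 0.229
  ψ = 0.229: g = -0.0158, g' = -0.288 → ψ = 0.174
  ψ = 0.174: g = -0.0003, g' = -0.276 → ψ = 0.173
Converged at ψ = 0.173.
Compositions from xᵢ = zᵢ/(1+ψ(Kᵢ−1)), yᵢ = Kᵢxᵢ:
  chloroform: x = 0.344, y = 0.500
  n-hexane: x = 0.278, y = 0.369
  toluene: x = 0.378, y = 0.131

ψ = 0.173, x_toluene = 0.378, y_toluene = 0.131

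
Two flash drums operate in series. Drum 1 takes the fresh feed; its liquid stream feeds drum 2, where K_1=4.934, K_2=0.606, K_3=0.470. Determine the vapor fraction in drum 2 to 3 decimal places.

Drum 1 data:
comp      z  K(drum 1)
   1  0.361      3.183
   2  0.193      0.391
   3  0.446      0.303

Drum 1:
Material balance + equilibrium reduce to Σ zᵢ(Kᵢ−1)/(1+ψ₁(Kᵢ−1)) = 0.
Check two-phase: ΣzᵢKᵢ = 1.360 > 1 and Σzᵢ/Kᵢ = 2.079 > 1, so g(0) = 0.360 > 0 and g(1) = -1.079 < 0.
Iterate (Newton) starting at ψ₁ = 0.5:
  ψ₁ = 0.500: g = -0.2694, g' = -1.052 → ψ₁ = 0.244
  ψ₁ = 0.244: g = 0.0017, g' = -1.146 → ψ₁ = 0.245
Converged at ψ₁ = 0.245.
Drum-1 compositions:
  1: x = 0.235, y = 0.748
  2: x = 0.227, y = 0.089
  3: x = 0.538, y = 0.163
Drum-2 feed = drum-1 liquid: z₂ = (0.2351, 0.2269, 0.5380).
Drum 2:
Let ψ₂ = V/F and solve Σ zᵢ(Kᵢ−1)/(1+ψ₂(Kᵢ−1)) = 0.
Feasibility: ΣzᵢKᵢ = 1.550, Σzᵢ/Kᵢ = 1.567 — both > 1, two phases present.
Newton iteration, ψ₂⁰ = 0.5:
  ψ₂ = 0.500: g = -0.1876, g' = -0.748 → ψ₂ = 0.249
  ψ₂ = 0.249: g = 0.0394, g' = -1.172 → ψ₂ = 0.283
  ψ₂ = 0.283: g = 0.0018, g' = -1.069 → ψ₂ = 0.284
Converged at ψ₂ = 0.284.
  1: x = 0.111, y = 0.547
  2: x = 0.256, y = 0.155
  3: x = 0.634, y = 0.298

V/F (drum 2) = 0.284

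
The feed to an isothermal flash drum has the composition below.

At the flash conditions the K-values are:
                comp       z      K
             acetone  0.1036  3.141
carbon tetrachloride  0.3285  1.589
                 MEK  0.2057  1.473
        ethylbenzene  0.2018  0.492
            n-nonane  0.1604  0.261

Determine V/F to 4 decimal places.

Iterate (Newton) starting at V/F = 0.5:
  V/F = 0.5000: g = 0.00986, g' = -0.5228 → V/F = 0.5189
  V/F = 0.5189: g = -0.00006, g' = -0.5296 → V/F = 0.5187
Converged at V/F = 0.5187.

V/F = 0.5187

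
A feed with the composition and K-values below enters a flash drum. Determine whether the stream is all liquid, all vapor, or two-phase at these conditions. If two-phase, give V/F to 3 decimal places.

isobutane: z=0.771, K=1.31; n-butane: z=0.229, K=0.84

all vapor

ΣzᵢKᵢ = 1.202; Σzᵢ/Kᵢ = 0.861.
Since Σzᵢ/Kᵢ < 1 the mixture is above its dew point — single vapor phase.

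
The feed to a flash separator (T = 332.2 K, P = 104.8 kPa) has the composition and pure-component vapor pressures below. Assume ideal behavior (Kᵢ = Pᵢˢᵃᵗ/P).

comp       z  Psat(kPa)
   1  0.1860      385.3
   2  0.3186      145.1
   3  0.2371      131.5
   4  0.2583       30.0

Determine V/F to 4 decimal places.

V/F = 0.6315

Raoult's law: Kᵢ = Pᵢˢᵃᵗ/P = Pᵢˢᵃᵗ/104.8.
  K_1 = 385.3/104.8 = 3.676527, K_2 = 145.1/104.8 = 1.384542, K_3 = 131.5/104.8 = 1.254771, K_4 = 30.0/104.8 = 0.286260
Material balance + equilibrium reduce to Σ zᵢ(Kᵢ−1)/(1+V/F(Kᵢ−1)) = 0.
Feasibility: ΣzᵢKᵢ = 1.4964, Σzᵢ/Kᵢ = 1.3720 — both > 1, two phases present.
Iterate (Newton) starting at V/F = 0.38:
  V/F = 0.3800: g = 0.15581, g' = -0.6239 → V/F = 0.6297
  V/F = 0.6297: g = 0.00119, g' = -0.6609 → V/F = 0.6315
Converged at V/F = 0.6315.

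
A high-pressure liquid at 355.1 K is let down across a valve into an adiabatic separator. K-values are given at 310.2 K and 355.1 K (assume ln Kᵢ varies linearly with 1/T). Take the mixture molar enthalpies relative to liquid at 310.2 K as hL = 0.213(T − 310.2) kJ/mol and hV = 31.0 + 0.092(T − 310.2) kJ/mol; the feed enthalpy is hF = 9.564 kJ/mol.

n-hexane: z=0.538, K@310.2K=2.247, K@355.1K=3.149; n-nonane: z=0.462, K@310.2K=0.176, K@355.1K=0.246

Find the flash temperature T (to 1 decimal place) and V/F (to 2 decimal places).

T = 312.3 K, V/F = 0.30

Adiabatic flash: solve Rachford–Rice at each trial T, then check hF = ψ·hV(T) + (1−ψ)·hL(T).
  T = 310.2 K: K = (2.247, 0.176), RR gives ψ = 0.282, H_out = 8.755 kJ/mol
  T = 355.1 K: K = (3.149, 0.246), RR gives ψ = 0.499, H_out = 22.310 kJ/mol
  T = 332.6 K: K = (2.689, 0.210), RR gives ψ = 0.408, H_out = 16.310 kJ/mol
  T = 321.4 K: K = (2.466, 0.193), RR gives ψ = 0.352, H_out = 12.807 kJ/mol
  T = 315.8 K: K = (2.356, 0.184), RR gives ψ = 0.319, H_out = 10.864 kJ/mol
  T = 313.0 K: K = (2.301, 0.180), RR gives ψ = 0.301, H_out = 9.833 kJ/mol
  T = 311.6 K: K = (2.274, 0.178), RR gives ψ = 0.292, H_out = 9.300 kJ/mol
Linear interpolation between T = 311.6 (H_out = 9.300) and T = 313.0 (H_out = 9.833) on hF = 9.564 gives T ≈ 312.3 K, at which ψ = 0.30.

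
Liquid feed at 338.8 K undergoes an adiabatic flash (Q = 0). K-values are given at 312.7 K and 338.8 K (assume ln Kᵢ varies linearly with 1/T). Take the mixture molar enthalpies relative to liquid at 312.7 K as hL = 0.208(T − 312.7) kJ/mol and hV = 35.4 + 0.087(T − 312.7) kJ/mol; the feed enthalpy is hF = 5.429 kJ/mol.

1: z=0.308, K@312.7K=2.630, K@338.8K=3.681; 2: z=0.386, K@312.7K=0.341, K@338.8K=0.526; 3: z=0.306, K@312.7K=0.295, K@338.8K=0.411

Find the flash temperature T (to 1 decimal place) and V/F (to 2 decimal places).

T = 319.7 K, V/F = 0.11

Adiabatic flash: solve Rachford–Rice at each trial T, then check hF = ψ·hV(T) + (1−ψ)·hL(T).
  T = 312.7 K: K = (2.630, 0.341, 0.295), RR gives ψ = 0.029, H_out = 1.021 kJ/mol
  T = 338.8 K: K = (3.681, 0.526, 0.411), RR gives ψ = 0.327, H_out = 15.981 kJ/mol
  T = 325.8 K: K = (3.134, 0.428, 0.351), RR gives ψ = 0.183, H_out = 8.928 kJ/mol
  T = 319.2 K: K = (2.874, 0.382, 0.322), RR gives ψ = 0.109, H_out = 5.117 kJ/mol
  T = 322.5 K: K = (3.003, 0.405, 0.336), RR gives ψ = 0.147, H_out = 7.056 kJ/mol
  T = 320.9 K: K = (2.940, 0.394, 0.329), RR gives ψ = 0.128, H_out = 6.126 kJ/mol
Linear interpolation between T = 319.2 (H_out = 5.117) and T = 320.9 (H_out = 6.126) on hF = 5.429 gives T ≈ 319.7 K, at which ψ = 0.11.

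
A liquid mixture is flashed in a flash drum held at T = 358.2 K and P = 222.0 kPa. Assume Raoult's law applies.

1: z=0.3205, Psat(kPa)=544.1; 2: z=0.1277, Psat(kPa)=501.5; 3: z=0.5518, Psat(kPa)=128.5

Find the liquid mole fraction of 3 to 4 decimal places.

x_3 = 0.7679

Raoult's law: Kᵢ = Pᵢˢᵃᵗ/P = Pᵢˢᵃᵗ/222.0.
  K_1 = 544.1/222.0 = 2.450901, K_2 = 501.5/222.0 = 2.259009, K_3 = 128.5/222.0 = 0.578829
Material balance + equilibrium reduce to Σ zᵢ(Kᵢ−1)/(1+V/F(Kᵢ−1)) = 0.
g(0) = ΣzᵢKᵢ − 1 = 0.3934 and g(1) = 1 − Σzᵢ/Kᵢ = -0.1406, so a root lies in (0, 1).
Newton–Raphson from V/F = 0.35:
  V/F = 0.3500: g = 0.14742, g' = -0.5289 → V/F = 0.6287
  V/F = 0.6287: g = 0.01682, g' = -0.4287 → V/F = 0.6679
  V/F = 0.6679: g = 0.00011, g' = -0.4232 → V/F = 0.6682
Converged at V/F = 0.6682.
Compositions from xᵢ = zᵢ/(1+V/F(Kᵢ−1)), yᵢ = Kᵢxᵢ:
  1: x = 0.1627, y = 0.3988
  2: x = 0.0694, y = 0.1567
  3: x = 0.7679, y = 0.4445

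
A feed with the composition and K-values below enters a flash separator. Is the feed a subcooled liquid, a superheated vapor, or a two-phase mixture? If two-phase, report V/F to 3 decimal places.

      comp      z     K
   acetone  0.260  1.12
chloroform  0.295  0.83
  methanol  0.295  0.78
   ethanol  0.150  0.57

ΣzᵢKᵢ = 0.852; Σzᵢ/Kᵢ = 1.229.
Since ΣzᵢKᵢ < 1 the mixture is below its bubble point — single liquid phase.

subcooled liquid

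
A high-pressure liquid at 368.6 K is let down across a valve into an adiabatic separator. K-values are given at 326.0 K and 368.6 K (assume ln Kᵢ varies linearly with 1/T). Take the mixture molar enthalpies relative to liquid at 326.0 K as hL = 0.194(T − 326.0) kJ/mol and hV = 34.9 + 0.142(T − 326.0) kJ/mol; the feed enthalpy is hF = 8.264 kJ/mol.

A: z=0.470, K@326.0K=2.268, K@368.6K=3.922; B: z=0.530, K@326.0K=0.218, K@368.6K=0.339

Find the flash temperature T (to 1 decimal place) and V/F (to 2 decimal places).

T = 329.1 K, V/F = 0.22

Adiabatic flash: solve Rachford–Rice at each trial T, then check hF = ψ·hV(T) + (1−ψ)·hL(T).
  T = 326.0 K: K = (2.268, 0.218), RR gives ψ = 0.183, H_out = 6.388 kJ/mol
  T = 368.6 K: K = (3.922, 0.339), RR gives ψ = 0.530, H_out = 25.576 kJ/mol
  T = 347.3 K: K = (3.033, 0.276), RR gives ψ = 0.388, H_out = 17.246 kJ/mol
  T = 336.6 K: K = (2.633, 0.246), RR gives ψ = 0.299, H_out = 12.316 kJ/mol
  T = 331.3 K: K = (2.447, 0.232), RR gives ψ = 0.245, H_out = 9.525 kJ/mol
  T = 328.6 K: K = (2.355, 0.225), RR gives ψ = 0.215, H_out = 7.978 kJ/mol
  T = 330.0 K: K = (2.402, 0.228), RR gives ψ = 0.231, H_out = 8.792 kJ/mol
Linear interpolation between T = 328.6 (H_out = 7.978) and T = 330.0 (H_out = 8.792) on hF = 8.264 gives T ≈ 329.1 K, at which ψ = 0.22.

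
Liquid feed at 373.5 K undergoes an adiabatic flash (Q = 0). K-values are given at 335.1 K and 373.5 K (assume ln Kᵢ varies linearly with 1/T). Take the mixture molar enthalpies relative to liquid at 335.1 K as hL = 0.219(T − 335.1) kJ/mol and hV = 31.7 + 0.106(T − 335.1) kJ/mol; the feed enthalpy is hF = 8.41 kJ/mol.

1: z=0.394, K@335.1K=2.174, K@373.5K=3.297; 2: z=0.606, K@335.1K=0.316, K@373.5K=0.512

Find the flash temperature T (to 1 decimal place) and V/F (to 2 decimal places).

T = 345.4 K, V/F = 0.20

Adiabatic flash: solve Rachford–Rice at each trial T, then check hF = ψ·hV(T) + (1−ψ)·hL(T).
  T = 335.1 K: K = (2.174, 0.316), RR gives ψ = 0.060, H_out = 1.897 kJ/mol
  T = 373.5 K: K = (3.297, 0.512), RR gives ψ = 0.544, H_out = 23.282 kJ/mol
  T = 354.3 K: K = (2.708, 0.408), RR gives ψ = 0.310, H_out = 13.363 kJ/mol
  T = 344.7 K: K = (2.434, 0.360), RR gives ψ = 0.193, H_out = 8.012 kJ/mol
  T = 349.5 K: K = (2.569, 0.383), RR gives ψ = 0.253, H_out = 10.754 kJ/mol
  T = 347.1 K: K = (2.501, 0.372), RR gives ψ = 0.223, H_out = 9.403 kJ/mol
Linear interpolation between T = 344.7 (H_out = 8.012) and T = 347.1 (H_out = 9.403) on hF = 8.41 gives T ≈ 345.4 K, at which ψ = 0.20.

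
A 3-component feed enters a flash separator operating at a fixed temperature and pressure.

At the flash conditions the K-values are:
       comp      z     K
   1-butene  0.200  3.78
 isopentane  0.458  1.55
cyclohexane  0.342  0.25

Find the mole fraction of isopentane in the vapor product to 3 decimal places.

y_isopentane = 0.551

Material balance + equilibrium reduce to Σ zᵢ(Kᵢ−1)/(1+ψ(Kᵢ−1)) = 0.
Check two-phase: ΣzᵢKᵢ = 1.551 > 1 and Σzᵢ/Kᵢ = 1.716 > 1, so g(0) = 0.551 > 0 and g(1) = -0.716 < 0.
Iterate (Newton) starting at ψ = 0.5:
  ψ = 0.500: g = 0.0198, g' = -0.848 → ψ = 0.523
Converged at ψ = 0.523.
Compositions from xᵢ = zᵢ/(1+ψ(Kᵢ−1)), yᵢ = Kᵢxᵢ:
  1-butene: x = 0.081, y = 0.308
  isopentane: x = 0.356, y = 0.551
  cyclohexane: x = 0.563, y = 0.141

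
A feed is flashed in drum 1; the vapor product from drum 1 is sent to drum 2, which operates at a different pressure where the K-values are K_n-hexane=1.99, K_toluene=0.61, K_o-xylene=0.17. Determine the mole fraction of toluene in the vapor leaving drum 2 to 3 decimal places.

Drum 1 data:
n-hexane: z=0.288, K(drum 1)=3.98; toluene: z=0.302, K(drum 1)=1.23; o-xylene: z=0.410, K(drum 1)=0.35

Drum 1:
Let ψ₁ = V/F and solve Σ zᵢ(Kᵢ−1)/(1+ψ₁(Kᵢ−1)) = 0.
Feasibility: ΣzᵢKᵢ = 1.661, Σzᵢ/Kᵢ = 1.489 — both > 1, two phases present.
Newton iteration, ψ₁⁰ = 0.5:
  ψ₁ = 0.500: g = 0.0122, g' = -0.806 → ψ₁ = 0.515
Converged at ψ₁ = 0.515.
Drum-1 compositions:
  n-hexane: x = 0.114, y = 0.452
  toluene: x = 0.270, y = 0.332
  o-xylene: x = 0.616, y = 0.216
Drum-2 feed = drum-1 vapor: z₂ = (0.4522, 0.3321, 0.2157).
Drum 2:
Newton iteration, ψ₂⁰ = 0.48:
  ψ₂ = 0.480: g = -0.1536, g' = -0.691 → ψ₂ = 0.258
  ψ₂ = 0.258: g = -0.0151, g' = -0.584 → ψ₂ = 0.232
Converged at ψ₂ = 0.232.
  n-hexane: x = 0.368, y = 0.732
  toluene: x = 0.365, y = 0.223
  o-xylene: x = 0.267, y = 0.045

y_toluene (drum 2) = 0.223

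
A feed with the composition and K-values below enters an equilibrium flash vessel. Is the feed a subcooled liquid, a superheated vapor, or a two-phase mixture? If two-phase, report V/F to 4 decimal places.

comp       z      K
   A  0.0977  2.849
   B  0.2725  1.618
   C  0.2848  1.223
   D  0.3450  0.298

two-phase, V/F = 0.3220

ΣzᵢKᵢ = 1.1704; Σzᵢ/Kᵢ = 1.5933.
Both exceed 1, so a two-phase solution exists.
Newton–Raphson from ψ = 0.5:
  ψ = 0.5000: g = -0.09352, g' = -0.5660 → ψ = 0.3348
  ψ = 0.3348: g = -0.00639, g' = -0.5017 → ψ = 0.3221
  ψ = 0.3221: g = -0.00001, g' = -0.4998 → ψ = 0.3220
Converged at ψ = 0.3220.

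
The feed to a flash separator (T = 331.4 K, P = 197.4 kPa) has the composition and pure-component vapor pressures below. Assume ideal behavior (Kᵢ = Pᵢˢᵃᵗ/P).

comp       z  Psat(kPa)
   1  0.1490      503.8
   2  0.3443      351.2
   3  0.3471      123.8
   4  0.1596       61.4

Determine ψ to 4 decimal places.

Raoult's law: Kᵢ = Pᵢˢᵃᵗ/P = Pᵢˢᵃᵗ/197.4.
  K_1 = 503.8/197.4 = 2.552178, K_2 = 351.2/197.4 = 1.779129, K_3 = 123.8/197.4 = 0.627153, K_4 = 61.4/197.4 = 0.311044
Newton–Raphson from ψ = 0.46:
  ψ = 0.4600: g = 0.01523, g' = -0.4681 → ψ = 0.4925
Converged at ψ = 0.4925.

ψ = 0.4925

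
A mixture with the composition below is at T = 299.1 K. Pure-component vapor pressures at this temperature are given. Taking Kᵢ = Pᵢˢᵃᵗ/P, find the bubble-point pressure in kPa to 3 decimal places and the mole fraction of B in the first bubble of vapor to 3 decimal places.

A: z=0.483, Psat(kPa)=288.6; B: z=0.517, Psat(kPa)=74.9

Pbub = 178.117 kPa, y_B = 0.217

At the bubble point ψ → 0, so ΣzᵢKᵢ = 1 with Kᵢ = Pᵢˢᵃᵗ/P ⇒ P = ΣzᵢPᵢˢᵃᵗ.
P = 0.483·288.6 + 0.517·74.9 = 178.117 kPa
yᵢ = zᵢPᵢˢᵃᵗ/P ⇒ y_B = 0.517·74.9/178.117 = 0.217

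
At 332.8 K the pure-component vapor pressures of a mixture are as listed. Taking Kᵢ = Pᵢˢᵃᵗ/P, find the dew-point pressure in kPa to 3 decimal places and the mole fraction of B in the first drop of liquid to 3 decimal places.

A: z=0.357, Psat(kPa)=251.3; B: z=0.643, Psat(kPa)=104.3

At the dew point ψ → 1, so Σzᵢ/Kᵢ = 1 with Kᵢ = Pᵢˢᵃᵗ/P ⇒ 1/P = Σzᵢ/Pᵢˢᵃᵗ.
1/P = 0.357/251.3 + 0.643/104.3 = 0.007586 ⇒ P = 131.830 kPa
xᵢ = zᵢP/Pᵢˢᵃᵗ ⇒ x_B = 0.643·131.830/104.3 = 0.813

Pdew = 131.830 kPa, x_B = 0.813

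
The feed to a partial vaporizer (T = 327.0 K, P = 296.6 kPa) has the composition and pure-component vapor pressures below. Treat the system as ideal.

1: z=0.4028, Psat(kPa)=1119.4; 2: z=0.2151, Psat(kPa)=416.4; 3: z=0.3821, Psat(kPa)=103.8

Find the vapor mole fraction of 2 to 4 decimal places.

Raoult's law: Kᵢ = Pᵢˢᵃᵗ/P = Pᵢˢᵃᵗ/296.6.
  K_1 = 1119.4/296.6 = 3.774107, K_2 = 416.4/296.6 = 1.403911, K_3 = 103.8/296.6 = 0.349966
Rachford–Rice: g(ψ) = Σ zᵢ(Kᵢ−1)/(1+ψ(Kᵢ−1)) = 0.
Feasibility: ΣzᵢKᵢ = 1.9559, Σzᵢ/Kᵢ = 1.3518 — both > 1, two phases present.
Newton–Raphson from ψ = 0.65:
  ψ = 0.6500: g = 0.03733, g' = -0.9007 → ψ = 0.6914
  ψ = 0.6914: g = -0.00033, g' = -0.9182 → ψ = 0.6911
Converged at ψ = 0.6911.
Compositions from xᵢ = zᵢ/(1+ψ(Kᵢ−1)), yᵢ = Kᵢxᵢ:
  1: x = 0.1381, y = 0.5211
  2: x = 0.1682, y = 0.2361
  3: x = 0.6938, y = 0.2428

y_2 = 0.2361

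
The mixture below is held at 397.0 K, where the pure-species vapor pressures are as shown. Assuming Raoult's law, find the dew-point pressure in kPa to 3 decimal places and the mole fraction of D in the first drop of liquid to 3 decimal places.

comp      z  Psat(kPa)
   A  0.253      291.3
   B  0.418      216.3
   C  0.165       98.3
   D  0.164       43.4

Pdew = 121.089 kPa, x_D = 0.458

At the dew point ψ → 1, so Σzᵢ/Kᵢ = 1 with Kᵢ = Pᵢˢᵃᵗ/P ⇒ 1/P = Σzᵢ/Pᵢˢᵃᵗ.
1/P = 0.253/291.3 + 0.418/216.3 + 0.165/98.3 + 0.164/43.4 = 0.008258 ⇒ P = 121.089 kPa
xᵢ = zᵢP/Pᵢˢᵃᵗ ⇒ x_D = 0.164·121.089/43.4 = 0.458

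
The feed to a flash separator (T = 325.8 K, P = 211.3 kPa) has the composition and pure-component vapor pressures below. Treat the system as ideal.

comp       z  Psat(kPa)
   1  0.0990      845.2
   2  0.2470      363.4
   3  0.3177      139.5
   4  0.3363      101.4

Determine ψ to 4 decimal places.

ψ = 0.2525

Raoult's law: Kᵢ = Pᵢˢᵃᵗ/P = Pᵢˢᵃᵗ/211.3.
  K_1 = 845.2/211.3 = 4.000000, K_2 = 363.4/211.3 = 1.719830, K_3 = 139.5/211.3 = 0.660199, K_4 = 101.4/211.3 = 0.479886
Material balance + equilibrium reduce to Σ zᵢ(Kᵢ−1)/(1+ψ(Kᵢ−1)) = 0.
Check two-phase: ΣzᵢKᵢ = 1.1919 > 1 and Σzᵢ/Kᵢ = 1.3504 > 1, so g(0) = 0.1919 > 0 and g(1) = -0.3504 < 0.
Newton–Raphson from ψ = 0.5:
  ψ = 0.5000: g = -0.11690, g' = -0.4312 → ψ = 0.2289
  ψ = 0.2289: g = 0.01313, g' = -0.5679 → ψ = 0.2520
  ψ = 0.2520: g = 0.00027, g' = -0.5450 → ψ = 0.2525
Converged at ψ = 0.2525.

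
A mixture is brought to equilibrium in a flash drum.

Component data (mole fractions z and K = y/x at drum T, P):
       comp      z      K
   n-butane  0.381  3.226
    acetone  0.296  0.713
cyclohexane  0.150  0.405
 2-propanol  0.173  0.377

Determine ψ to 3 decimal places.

ψ = 0.527

Rachford–Rice: g(ψ) = Σ zᵢ(Kᵢ−1)/(1+ψ(Kᵢ−1)) = 0.
Check two-phase: ΣzᵢKᵢ = 1.566 > 1 and Σzᵢ/Kᵢ = 1.363 > 1, so g(0) = 0.566 > 0 and g(1) = -0.363 < 0.
Newton iteration, ψ⁰ = 0.33:
  ψ = 0.330: g = 0.1484, g' = -0.846 → ψ = 0.505
  ψ = 0.505: g = 0.0148, g' = -0.703 → ψ = 0.526
  ψ = 0.526: g = 0.0001, g' = -0.695 → ψ = 0.527
Converged at ψ = 0.527.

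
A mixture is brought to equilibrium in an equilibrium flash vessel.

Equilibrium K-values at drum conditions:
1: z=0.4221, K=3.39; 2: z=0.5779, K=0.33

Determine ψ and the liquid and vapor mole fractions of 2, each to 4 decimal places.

ψ = 0.3882, x_2 = 0.7810, y_2 = 0.2577

Rachford–Rice: g(ψ) = Σ zᵢ(Kᵢ−1)/(1+ψ(Kᵢ−1)) = 0.
Feasibility: ΣzᵢKᵢ = 1.6216, Σzᵢ/Kᵢ = 1.8757 — both > 1, two phases present.
Iterate (Newton) starting at ψ = 0.5:
  ψ = 0.5000: g = -0.12265, g' = -1.0871 → ψ = 0.3872
  ψ = 0.3872: g = 0.00115, g' = -1.1234 → ψ = 0.3882
Converged at ψ = 0.3882.
Compositions from xᵢ = zᵢ/(1+ψ(Kᵢ−1)), yᵢ = Kᵢxᵢ:
  1: x = 0.2190, y = 0.7423
  2: x = 0.7810, y = 0.2577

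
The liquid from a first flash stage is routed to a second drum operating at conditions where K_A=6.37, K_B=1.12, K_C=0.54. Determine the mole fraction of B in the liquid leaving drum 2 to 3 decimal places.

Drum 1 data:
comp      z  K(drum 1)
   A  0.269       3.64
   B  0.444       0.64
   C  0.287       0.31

Drum 1:
Newton–Raphson from ψ₁ = 0.5:
  ψ₁ = 0.500: g = -0.1912, g' = -0.752 → ψ₁ = 0.246
  ψ₁ = 0.246: g = 0.0167, g' = -0.957 → ψ₁ = 0.263
  ψ₁ = 0.263: g = 0.0003, g' = -0.927 → ψ₁ = 0.264
Converged at ψ₁ = 0.264.
Drum-1 compositions:
  A: x = 0.159, y = 0.577
  B: x = 0.491, y = 0.314
  C: x = 0.351, y = 0.109
Drum-2 feed = drum-1 liquid: z₂ = (0.1586, 0.4906, 0.3508).
Drum 2:
Material balance + equilibrium reduce to Σ zᵢ(Kᵢ−1)/(1+ψ₂(Kᵢ−1)) = 0.
Check two-phase: ΣzᵢKᵢ = 1.749 > 1 and Σzᵢ/Kᵢ = 1.113 > 1, so g(0) = 0.749 > 0 and g(1) = -0.113 < 0.
Iterate (Newton) starting at ψ₂ = 0.5:
  ψ₂ = 0.500: g = 0.0771, g' = -0.468 → ψ₂ = 0.665
  ψ₂ = 0.665: g = 0.0085, g' = -0.379 → ψ₂ = 0.687
Converged at ψ₂ = 0.687.
  A: x = 0.034, y = 0.215
  B: x = 0.453, y = 0.508
  C: x = 0.513, y = 0.277

x_B (drum 2) = 0.453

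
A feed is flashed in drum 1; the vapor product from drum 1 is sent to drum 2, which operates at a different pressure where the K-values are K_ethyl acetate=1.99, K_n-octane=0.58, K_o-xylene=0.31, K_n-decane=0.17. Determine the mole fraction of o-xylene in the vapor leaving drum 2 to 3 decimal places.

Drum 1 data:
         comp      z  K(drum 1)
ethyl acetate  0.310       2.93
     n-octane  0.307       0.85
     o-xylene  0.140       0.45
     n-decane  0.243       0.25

Drum 1:
Newton–Raphson from ψ₁ = 0.4:
  ψ₁ = 0.400: g = -0.0704, g' = -0.724 → ψ₁ = 0.303
  ψ₁ = 0.303: g = 0.0012, g' = -0.757 → ψ₁ = 0.304
Converged at ψ₁ = 0.304.
Drum-1 compositions:
  ethyl acetate: x = 0.195, y = 0.572
  n-octane: x = 0.322, y = 0.273
  o-xylene: x = 0.168, y = 0.076
  n-decane: x = 0.315, y = 0.079
Drum-2 feed = drum-1 vapor: z₂ = (0.5722, 0.2734, 0.0757, 0.0787).
Drum 2:
Newton iteration, ψ₂⁰ = 0.42:
  ψ₂ = 0.420: g = 0.0868, g' = -0.550 → ψ₂ = 0.578
  ψ₂ = 0.578: g = -0.0037, g' = -0.611 → ψ₂ = 0.572
Converged at ψ₂ = 0.572.
  ethyl acetate: x = 0.365, y = 0.727
  n-octane: x = 0.360, y = 0.209
  o-xylene: x = 0.125, y = 0.039
  n-decane: x = 0.150, y = 0.025

y_o-xylene (drum 2) = 0.039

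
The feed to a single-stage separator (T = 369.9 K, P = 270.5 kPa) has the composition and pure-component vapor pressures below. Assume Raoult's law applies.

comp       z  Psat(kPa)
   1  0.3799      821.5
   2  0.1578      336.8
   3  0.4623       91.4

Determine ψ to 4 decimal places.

ψ = 0.4531

Raoult's law: Kᵢ = Pᵢˢᵃᵗ/P = Pᵢˢᵃᵗ/270.5.
  K_1 = 821.5/270.5 = 3.036969, K_2 = 336.8/270.5 = 1.245102, K_3 = 91.4/270.5 = 0.337893
Let ψ = V/F and solve Σ zᵢ(Kᵢ−1)/(1+ψ(Kᵢ−1)) = 0.
g(0) = ΣzᵢKᵢ − 1 = 0.5064 and g(1) = 1 − Σzᵢ/Kᵢ = -0.6200, so a root lies in (0, 1).
Newton–Raphson from ψ = 0.5:
  ψ = 0.5000: g = -0.03974, g' = -0.8473 → ψ = 0.4531
Converged at ψ = 0.4531.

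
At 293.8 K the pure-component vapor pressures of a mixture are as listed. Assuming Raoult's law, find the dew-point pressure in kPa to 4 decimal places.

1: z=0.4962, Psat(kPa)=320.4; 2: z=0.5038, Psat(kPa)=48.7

At the dew point ψ → 1, so Σzᵢ/Kᵢ = 1 with Kᵢ = Pᵢˢᵃᵗ/P ⇒ 1/P = Σzᵢ/Pᵢˢᵃᵗ.
1/P = 0.4962/320.4 + 0.5038/48.7 = 0.0118937 ⇒ P = 84.0784 kPa

Pdew = 84.0784 kPa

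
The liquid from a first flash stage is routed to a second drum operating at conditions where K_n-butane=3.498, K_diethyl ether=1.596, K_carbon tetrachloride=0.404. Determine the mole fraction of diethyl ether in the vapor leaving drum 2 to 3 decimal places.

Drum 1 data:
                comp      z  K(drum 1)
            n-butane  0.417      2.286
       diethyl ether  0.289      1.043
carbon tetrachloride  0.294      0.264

Drum 1:
Rachford–Rice: g(ψ₁) = Σ zᵢ(Kᵢ−1)/(1+ψ₁(Kᵢ−1)) = 0.
Feasibility: ΣzᵢKᵢ = 1.332, Σzᵢ/Kᵢ = 1.573 — both > 1, two phases present.
Iterate (Newton) starting at ψ₁ = 0.5:
  ψ₁ = 0.500: g = -0.0038, g' = -0.655 → ψ₁ = 0.494
Converged at ψ₁ = 0.494.
Drum-1 compositions:
  n-butane: x = 0.255, y = 0.583
  diethyl ether: x = 0.283, y = 0.295
  carbon tetrachloride: x = 0.462, y = 0.122
Drum-2 feed = drum-1 liquid: z₂ = (0.2550, 0.2830, 0.4620).
Drum 2:
Material balance + equilibrium reduce to Σ zᵢ(Kᵢ−1)/(1+ψ₂(Kᵢ−1)) = 0.
Check two-phase: ΣzᵢKᵢ = 1.530 > 1 and Σzᵢ/Kᵢ = 1.394 > 1, so g(0) = 0.530 > 0 and g(1) = -0.394 < 0.
Newton iteration, ψ₂⁰ = 0.5:
  ψ₂ = 0.500: g = 0.0209, g' = -0.707 → ψ₂ = 0.530
Converged at ψ₂ = 0.530.
  n-butane: x = 0.110, y = 0.384
  diethyl ether: x = 0.215, y = 0.343
  carbon tetrachloride: x = 0.675, y = 0.273

y_diethyl ether (drum 2) = 0.343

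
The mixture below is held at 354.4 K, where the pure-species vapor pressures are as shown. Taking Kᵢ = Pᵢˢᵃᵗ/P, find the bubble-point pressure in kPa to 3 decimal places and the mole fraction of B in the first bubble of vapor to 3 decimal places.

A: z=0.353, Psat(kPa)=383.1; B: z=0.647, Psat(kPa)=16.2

Pbub = 145.716 kPa, y_B = 0.072

At the bubble point ψ → 0, so ΣzᵢKᵢ = 1 with Kᵢ = Pᵢˢᵃᵗ/P ⇒ P = ΣzᵢPᵢˢᵃᵗ.
P = 0.353·383.1 + 0.647·16.2 = 145.716 kPa
yᵢ = zᵢPᵢˢᵃᵗ/P ⇒ y_B = 0.647·16.2/145.716 = 0.072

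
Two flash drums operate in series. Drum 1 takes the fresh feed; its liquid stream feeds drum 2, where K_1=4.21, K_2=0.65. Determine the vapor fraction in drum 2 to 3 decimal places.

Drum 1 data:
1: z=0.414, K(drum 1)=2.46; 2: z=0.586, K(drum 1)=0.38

Drum 1:
Binary case is linear: z₁(K₁−1)(1+ψ₁(K₂−1)) + z₂(K₂−1)(1+ψ₁(K₁−1)) = 0
⇒ ψ₁ = [z₁(K₁−1)+z₂(K₂−1)] / [−(K₁−1)(K₂−1)] = 0.2411/0.9052 = 0.266
Drum-1 compositions:
  1: x = 0.298, y = 0.733
  2: x = 0.702, y = 0.267
Drum-2 feed = drum-1 liquid: z₂ = (0.2981, 0.7019).
Drum 2:
Material balance + equilibrium reduce to Σ zᵢ(Kᵢ−1)/(1+ψ₂(Kᵢ−1)) = 0.
Feasibility: ΣzᵢKᵢ = 1.711, Σzᵢ/Kᵢ = 1.151 — both > 1, two phases present.
Newton iteration, ψ₂⁰ = 0.5:
  ψ₂ = 0.500: g = 0.0695, g' = -0.579 → ψ₂ = 0.620
  ψ₂ = 0.620: g = 0.0062, g' = -0.484 → ψ₂ = 0.633
Converged at ψ₂ = 0.633.
  1: x = 0.098, y = 0.414
  2: x = 0.902, y = 0.586

V/F (drum 2) = 0.633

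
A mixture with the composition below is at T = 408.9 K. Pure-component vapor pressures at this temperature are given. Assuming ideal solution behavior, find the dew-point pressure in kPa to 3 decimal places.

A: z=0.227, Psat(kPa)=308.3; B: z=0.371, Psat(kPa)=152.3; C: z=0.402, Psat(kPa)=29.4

At the dew point ψ → 1, so Σzᵢ/Kᵢ = 1 with Kᵢ = Pᵢˢᵃᵗ/P ⇒ 1/P = Σzᵢ/Pᵢˢᵃᵗ.
1/P = 0.227/308.3 + 0.371/152.3 + 0.402/29.4 = 0.016846 ⇒ P = 59.362 kPa

Pdew = 59.362 kPa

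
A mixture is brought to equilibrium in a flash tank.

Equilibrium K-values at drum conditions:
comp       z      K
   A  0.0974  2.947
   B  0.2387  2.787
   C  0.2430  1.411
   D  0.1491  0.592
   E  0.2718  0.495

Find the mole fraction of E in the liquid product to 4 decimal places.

Rachford–Rice: g(V/F) = Σ zᵢ(Kᵢ−1)/(1+V/F(Kᵢ−1)) = 0.
Check two-phase: ΣzᵢKᵢ = 1.5180 > 1 and Σzᵢ/Kᵢ = 1.0919 > 1, so g(0) = 0.5180 > 0 and g(1) = -0.0919 < 0.
Newton iteration, V/F⁰ = 0.59:
  V/F = 0.5900: g = 0.10064, g' = -0.4709 → V/F = 0.8037
  V/F = 0.8037: g = 0.00255, g' = -0.4591 → V/F = 0.8093
Converged at V/F = 0.8093.
Compositions from xᵢ = zᵢ/(1+V/F(Kᵢ−1)), yᵢ = Kᵢxᵢ:
  A: x = 0.0378, y = 0.1114
  B: x = 0.0976, y = 0.2720
  C: x = 0.1823, y = 0.2573
  D: x = 0.2226, y = 0.1318
  E: x = 0.4597, y = 0.2275

x_E = 0.4597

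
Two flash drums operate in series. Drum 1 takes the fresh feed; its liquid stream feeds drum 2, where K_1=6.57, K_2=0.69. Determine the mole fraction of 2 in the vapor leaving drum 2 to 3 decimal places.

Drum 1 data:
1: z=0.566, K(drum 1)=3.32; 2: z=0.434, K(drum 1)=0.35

Drum 1:
Let ψ₁ = V/F and solve Σ zᵢ(Kᵢ−1)/(1+ψ₁(Kᵢ−1)) = 0.
g(0) = ΣzᵢKᵢ − 1 = 1.031 and g(1) = 1 − Σzᵢ/Kᵢ = -0.410, so a root lies in (0, 1).
Binary case is linear: z₁(K₁−1)(1+ψ₁(K₂−1)) + z₂(K₂−1)(1+ψ₁(K₁−1)) = 0
⇒ ψ₁ = [z₁(K₁−1)+z₂(K₂−1)] / [−(K₁−1)(K₂−1)] = 1.0310/1.5080 = 0.684
Drum-1 compositions:
  1: x = 0.219, y = 0.727
  2: x = 0.781, y = 0.273
Drum-2 feed = drum-1 liquid: z₂ = (0.2189, 0.7811).
Drum 2:
Let ψ₂ = V/F and solve Σ zᵢ(Kᵢ−1)/(1+ψ₂(Kᵢ−1)) = 0.
g(0) = ΣzᵢKᵢ − 1 = 0.977 and g(1) = 1 − Σzᵢ/Kᵢ = -0.165, so a root lies in (0, 1).
Binary case is linear: z₁(K₁−1)(1+ψ₂(K₂−1)) + z₂(K₂−1)(1+ψ₂(K₁−1)) = 0
⇒ ψ₂ = [z₁(K₁−1)+z₂(K₂−1)] / [−(K₁−1)(K₂−1)] = 0.9769/1.7267 = 0.566
  1: x = 0.053, y = 0.346
  2: x = 0.947, y = 0.654

y_2 (drum 2) = 0.654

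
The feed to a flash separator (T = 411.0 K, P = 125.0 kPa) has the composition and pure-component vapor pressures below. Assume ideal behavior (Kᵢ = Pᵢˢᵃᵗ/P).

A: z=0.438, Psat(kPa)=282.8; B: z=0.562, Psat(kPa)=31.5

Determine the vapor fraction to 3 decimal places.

ψ = 0.140

Raoult's law: Kᵢ = Pᵢˢᵃᵗ/P = Pᵢˢᵃᵗ/125.0.
  K_A = 282.8/125.0 = 2.26240, K_B = 31.5/125.0 = 0.25200
Binary case is linear: z₁(K₁−1)(1+ψ(K₂−1)) + z₂(K₂−1)(1+ψ(K₁−1)) = 0
⇒ ψ = [z₁(K₁−1)+z₂(K₂−1)] / [−(K₁−1)(K₂−1)] = 0.1326/0.9443 = 0.140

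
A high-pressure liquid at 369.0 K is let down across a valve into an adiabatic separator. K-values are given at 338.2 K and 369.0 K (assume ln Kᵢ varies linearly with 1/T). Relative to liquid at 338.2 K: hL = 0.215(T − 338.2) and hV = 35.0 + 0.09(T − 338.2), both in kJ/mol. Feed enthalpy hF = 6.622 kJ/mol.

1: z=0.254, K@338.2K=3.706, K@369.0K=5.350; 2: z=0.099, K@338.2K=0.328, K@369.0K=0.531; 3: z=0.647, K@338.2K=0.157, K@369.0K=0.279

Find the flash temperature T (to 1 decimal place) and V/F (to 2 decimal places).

T = 351.8 K, V/F = 0.11

Adiabatic flash: solve Rachford–Rice at each trial T, then check hF = ψ·hV(T) + (1−ψ)·hL(T).
  T = 338.2 K: K = (3.706, 0.328, 0.157), RR gives ψ = 0.034, H_out = 1.187 kJ/mol
  T = 369.0 K: K = (5.350, 0.531, 0.279), RR gives ψ = 0.197, H_out = 12.761 kJ/mol
  T = 353.6 K: K = (4.489, 0.422, 0.212), RR gives ψ = 0.120, H_out = 7.279 kJ/mol
  T = 345.9 K: K = (4.087, 0.373, 0.183), RR gives ψ = 0.079, H_out = 4.345 kJ/mol
  T = 349.8 K: K = (4.288, 0.397, 0.197), RR gives ψ = 0.100, H_out = 5.854 kJ/mol
  T = 351.7 K: K = (4.388, 0.409, 0.205), RR gives ψ = 0.110, H_out = 6.572 kJ/mol
Linear interpolation between T = 351.7 (H_out = 6.572) and T = 353.6 (H_out = 7.279) on hF = 6.622 gives T ≈ 351.8 K, at which ψ = 0.11.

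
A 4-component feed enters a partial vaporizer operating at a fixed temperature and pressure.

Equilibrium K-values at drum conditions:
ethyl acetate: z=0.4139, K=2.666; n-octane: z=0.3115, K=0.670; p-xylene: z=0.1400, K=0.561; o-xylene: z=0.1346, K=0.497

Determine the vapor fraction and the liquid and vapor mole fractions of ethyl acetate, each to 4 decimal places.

Let ψ = V/F and solve Σ zᵢ(Kᵢ−1)/(1+ψ(Kᵢ−1)) = 0.
g(0) = ΣzᵢKᵢ − 1 = 0.4576 and g(1) = 1 − Σzᵢ/Kᵢ = -0.1406, so a root lies in (0, 1).
Newton–Raphson from ψ = 0.5:
  ψ = 0.5000: g = 0.08389, g' = -0.4956 → ψ = 0.6692
  ψ = 0.6692: g = 0.00502, g' = -0.4442 → ψ = 0.6805
  ψ = 0.6805: g = 0.00001, g' = -0.4423 → ψ = 0.6806
Converged at ψ = 0.6806.
Compositions from xᵢ = zᵢ/(1+ψ(Kᵢ−1)), yᵢ = Kᵢxᵢ:
  ethyl acetate: x = 0.1940, y = 0.5171
  n-octane: x = 0.4017, y = 0.2692
  p-xylene: x = 0.1996, y = 0.1120
  o-xylene: x = 0.2047, y = 0.1017

ψ = 0.6806, x_ethyl acetate = 0.1940, y_ethyl acetate = 0.5171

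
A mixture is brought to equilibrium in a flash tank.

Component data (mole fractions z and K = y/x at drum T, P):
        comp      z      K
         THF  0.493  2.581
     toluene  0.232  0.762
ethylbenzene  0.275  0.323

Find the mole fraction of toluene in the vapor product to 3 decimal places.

y_toluene = 0.208

Let ψ = V/F and solve Σ zᵢ(Kᵢ−1)/(1+ψ(Kᵢ−1)) = 0.
Feasibility: ΣzᵢKᵢ = 1.538, Σzᵢ/Kᵢ = 1.347 — both > 1, two phases present.
Newton–Raphson from ψ = 0.5:
  ψ = 0.500: g = 0.0912, g' = -0.689 → ψ = 0.632
  ψ = 0.632: g = -0.0007, g' = -0.712 → ψ = 0.631
Converged at ψ = 0.631.
Compositions from xᵢ = zᵢ/(1+ψ(Kᵢ−1)), yᵢ = Kᵢxᵢ:
  THF: x = 0.247, y = 0.637
  toluene: x = 0.273, y = 0.208
  ethylbenzene: x = 0.480, y = 0.155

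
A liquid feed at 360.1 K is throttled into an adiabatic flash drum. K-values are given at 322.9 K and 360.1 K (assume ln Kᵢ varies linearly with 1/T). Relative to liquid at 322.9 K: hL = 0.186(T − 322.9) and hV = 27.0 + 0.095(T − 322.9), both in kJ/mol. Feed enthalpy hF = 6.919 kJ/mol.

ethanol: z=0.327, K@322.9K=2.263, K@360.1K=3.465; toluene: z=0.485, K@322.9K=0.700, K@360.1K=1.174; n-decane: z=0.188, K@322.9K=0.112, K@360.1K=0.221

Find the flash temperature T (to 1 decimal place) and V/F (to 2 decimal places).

Adiabatic flash: solve Rachford–Rice at each trial T, then check hF = ψ·hV(T) + (1−ψ)·hL(T).
  T = 322.9 K: K = (2.263, 0.700, 0.112), RR gives ψ = 0.154, H_out = 4.150 kJ/mol
  T = 360.1 K: K = (3.465, 1.174, 0.221), RR gives ψ = 0.756, H_out = 24.767 kJ/mol
  T = 341.5 K: K = (2.833, 0.919, 0.160), RR gives ψ = 0.500, H_out = 16.109 kJ/mol
  T = 332.2 K: K = (2.540, 0.805, 0.135), RR gives ψ = 0.338, H_out = 10.576 kJ/mol
  T = 327.5 K: K = (2.398, 0.751, 0.123), RR gives ψ = 0.248, H_out = 7.447 kJ/mol
  T = 325.2 K: K = (2.330, 0.725, 0.117), RR gives ψ = 0.202, H_out = 5.829 kJ/mol
Linear interpolation between T = 325.2 (H_out = 5.829) and T = 327.5 (H_out = 7.447) on hF = 6.919 gives T ≈ 326.7 K, at which ψ = 0.23.

T = 326.7 K, V/F = 0.23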